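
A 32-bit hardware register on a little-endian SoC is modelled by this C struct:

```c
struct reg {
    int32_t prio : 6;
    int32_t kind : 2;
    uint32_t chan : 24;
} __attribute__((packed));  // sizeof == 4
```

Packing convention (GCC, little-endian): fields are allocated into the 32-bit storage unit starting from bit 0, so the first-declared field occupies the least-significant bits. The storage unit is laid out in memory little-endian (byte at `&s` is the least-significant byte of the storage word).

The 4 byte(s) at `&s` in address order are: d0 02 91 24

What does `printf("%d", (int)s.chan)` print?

[0]=0xd0 [1]=0x02 [2]=0x91 [3]=0x24 (little-endian) → word 0x249102d0
prio [0+:6] = (word>>0) & 0x3f = 16
kind [6+:2] = (word>>6) & 0x3 = 3
chan [8+:24] = (word>>8) & 0xffffff = 2396418  ←

2396418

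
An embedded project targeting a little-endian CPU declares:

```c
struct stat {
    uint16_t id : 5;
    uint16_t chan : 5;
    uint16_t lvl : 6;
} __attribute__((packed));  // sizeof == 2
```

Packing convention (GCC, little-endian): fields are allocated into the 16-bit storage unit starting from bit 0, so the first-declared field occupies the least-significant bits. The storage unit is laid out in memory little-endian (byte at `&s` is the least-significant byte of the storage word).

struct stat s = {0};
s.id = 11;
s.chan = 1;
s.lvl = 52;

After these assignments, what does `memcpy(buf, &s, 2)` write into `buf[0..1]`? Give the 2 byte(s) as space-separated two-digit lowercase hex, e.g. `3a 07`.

id (5b) val=11 bits=0xb at bit 0: 0x000b
chan (5b) val=1 bits=0x1 at bit 5: 0x002b
lvl (6b) val=52 bits=0x34 at bit 10: 0xd02b
word = 0xd02b → little-endian bytes:
  [0]=0x2b  [1]=0xd0

2b d0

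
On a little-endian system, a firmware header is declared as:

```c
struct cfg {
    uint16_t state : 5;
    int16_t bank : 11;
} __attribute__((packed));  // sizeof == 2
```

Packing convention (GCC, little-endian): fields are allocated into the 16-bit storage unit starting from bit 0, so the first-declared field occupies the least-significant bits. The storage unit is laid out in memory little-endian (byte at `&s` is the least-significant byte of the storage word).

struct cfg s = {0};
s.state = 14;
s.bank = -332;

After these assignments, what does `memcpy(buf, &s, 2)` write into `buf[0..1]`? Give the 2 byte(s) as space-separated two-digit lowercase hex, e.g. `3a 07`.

state:5 = 14 → 0xe << 0 → word 0x000e
bank:11 = -332 → 0x6b4 << 5 → word 0xd68e
word = 0xd68e → little-endian bytes:
  [0]=0x8e  [1]=0xd6

8e d6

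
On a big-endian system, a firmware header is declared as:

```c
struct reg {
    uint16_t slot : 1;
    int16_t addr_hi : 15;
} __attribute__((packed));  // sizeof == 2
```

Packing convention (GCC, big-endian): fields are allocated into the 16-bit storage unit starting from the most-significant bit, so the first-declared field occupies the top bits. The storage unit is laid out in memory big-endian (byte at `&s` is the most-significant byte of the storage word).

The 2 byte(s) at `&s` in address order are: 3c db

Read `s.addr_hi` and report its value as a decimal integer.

[0]=0x3c [1]=0xdb (big-endian) → word 0x3cdb
slot [15+:1] = (word>>15) & 0x1 = 0
addr_hi [0+:15] = (word>>0) & 0x7fff = 15579  ←
addr_hi signed 15b, MSB=0: value = 15579

15579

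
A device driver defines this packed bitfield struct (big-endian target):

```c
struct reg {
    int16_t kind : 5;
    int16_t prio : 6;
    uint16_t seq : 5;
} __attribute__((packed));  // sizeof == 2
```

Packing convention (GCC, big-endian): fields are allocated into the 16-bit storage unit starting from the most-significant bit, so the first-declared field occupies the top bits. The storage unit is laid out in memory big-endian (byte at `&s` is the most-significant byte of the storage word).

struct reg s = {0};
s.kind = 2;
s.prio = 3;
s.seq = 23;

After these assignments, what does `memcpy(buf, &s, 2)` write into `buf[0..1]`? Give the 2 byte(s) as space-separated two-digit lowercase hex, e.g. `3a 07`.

kind (5b) val=2 bits=0x2 at bit 11: 0x1000
prio (6b) val=3 bits=0x3 at bit 5: 0x1060
seq (5b) val=23 bits=0x17 at bit 0: 0x1077
word = 0x1077 → big-endian bytes:
  [0]=0x10  [1]=0x77

10 77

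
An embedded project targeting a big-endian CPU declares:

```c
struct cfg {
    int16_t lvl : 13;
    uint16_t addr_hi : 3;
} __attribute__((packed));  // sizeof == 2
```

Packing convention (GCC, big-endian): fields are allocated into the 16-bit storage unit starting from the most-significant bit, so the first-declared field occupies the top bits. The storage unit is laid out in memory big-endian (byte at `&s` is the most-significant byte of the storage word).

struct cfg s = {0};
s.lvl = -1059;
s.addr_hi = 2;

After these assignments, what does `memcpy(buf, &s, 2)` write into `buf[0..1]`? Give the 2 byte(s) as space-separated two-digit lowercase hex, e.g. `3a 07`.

de ea

[3+:13] lvl=-1059 & 0x1fff = 0x1bdd; word=0xdee8
[0+:3] addr_hi=2 & 0x7 = 0x2; word=0xdeea
word = 0xdeea → big-endian bytes:
  [0]=0xde  [1]=0xea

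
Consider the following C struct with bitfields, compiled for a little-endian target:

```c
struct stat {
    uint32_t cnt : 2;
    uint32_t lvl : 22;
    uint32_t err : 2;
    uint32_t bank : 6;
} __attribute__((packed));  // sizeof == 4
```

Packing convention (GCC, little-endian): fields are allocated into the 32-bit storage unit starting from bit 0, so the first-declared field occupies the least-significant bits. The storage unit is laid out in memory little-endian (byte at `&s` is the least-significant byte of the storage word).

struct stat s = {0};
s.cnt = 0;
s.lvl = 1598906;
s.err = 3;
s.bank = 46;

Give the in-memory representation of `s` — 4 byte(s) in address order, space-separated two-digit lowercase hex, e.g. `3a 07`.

cnt (2b) val=0 bits=0x0 at bit 0: 0x00000000
lvl (22b) val=1598906 bits=0x1865ba at bit 2: 0x006196e8
err (2b) val=3 bits=0x3 at bit 24: 0x036196e8
bank (6b) val=46 bits=0x2e at bit 26: 0xbb6196e8
word = 0xbb6196e8 → little-endian bytes:
  [0]=0xe8  [1]=0x96  [2]=0x61  [3]=0xbb

e8 96 61 bb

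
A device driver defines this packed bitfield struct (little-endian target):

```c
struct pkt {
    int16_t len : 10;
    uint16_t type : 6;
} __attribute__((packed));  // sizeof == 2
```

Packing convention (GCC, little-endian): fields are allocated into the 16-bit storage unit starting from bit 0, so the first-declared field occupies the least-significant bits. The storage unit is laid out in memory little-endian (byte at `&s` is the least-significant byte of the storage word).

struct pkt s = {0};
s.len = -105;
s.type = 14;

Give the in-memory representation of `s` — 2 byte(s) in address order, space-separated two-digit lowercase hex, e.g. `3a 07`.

97 3b

len:10 = -105 → 0x397 << 0 → word 0x0397
type:6 = 14 → 0xe << 10 → word 0x3b97
word = 0x3b97 → little-endian bytes:
  [0]=0x97  [1]=0x3b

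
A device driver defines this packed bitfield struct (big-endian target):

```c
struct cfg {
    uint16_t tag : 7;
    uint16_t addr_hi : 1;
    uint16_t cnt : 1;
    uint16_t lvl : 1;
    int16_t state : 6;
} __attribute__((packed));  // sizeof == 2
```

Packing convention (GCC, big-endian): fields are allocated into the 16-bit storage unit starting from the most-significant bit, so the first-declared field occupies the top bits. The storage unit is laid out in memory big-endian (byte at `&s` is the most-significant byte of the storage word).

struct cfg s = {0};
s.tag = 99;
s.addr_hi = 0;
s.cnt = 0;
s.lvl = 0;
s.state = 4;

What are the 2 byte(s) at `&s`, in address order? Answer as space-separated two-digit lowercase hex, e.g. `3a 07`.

[9+:7] tag=99 & 0x7f = 0x63; word=0xc600
[8+:1] addr_hi=0 & 0x1 = 0x0; word=0xc600
[7+:1] cnt=0 & 0x1 = 0x0; word=0xc600
[6+:1] lvl=0 & 0x1 = 0x0; word=0xc600
[0+:6] state=4 & 0x3f = 0x4; word=0xc604
word = 0xc604 → big-endian bytes:
  [0]=0xc6  [1]=0x04

c6 04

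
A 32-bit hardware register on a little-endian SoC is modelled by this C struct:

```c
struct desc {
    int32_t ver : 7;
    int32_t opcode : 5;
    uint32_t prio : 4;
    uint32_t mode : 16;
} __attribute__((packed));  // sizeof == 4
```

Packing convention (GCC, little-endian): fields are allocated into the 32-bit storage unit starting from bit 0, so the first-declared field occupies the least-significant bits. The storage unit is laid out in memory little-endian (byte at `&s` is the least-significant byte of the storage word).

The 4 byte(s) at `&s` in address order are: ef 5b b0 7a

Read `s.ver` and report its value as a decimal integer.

-17

[0]=0xef [1]=0x5b [2]=0xb0 [3]=0x7a (little-endian) → word 0x7ab05bef
ver [0+:7] = (word>>0) & 0x7f = 111  ←
opcode [7+:5] = (word>>7) & 0x1f = 23
prio [12+:4] = (word>>12) & 0xf = 5
mode [16+:16] = (word>>16) & 0xffff = 31408
ver signed 7b, MSB=1: 111 - 128 = -17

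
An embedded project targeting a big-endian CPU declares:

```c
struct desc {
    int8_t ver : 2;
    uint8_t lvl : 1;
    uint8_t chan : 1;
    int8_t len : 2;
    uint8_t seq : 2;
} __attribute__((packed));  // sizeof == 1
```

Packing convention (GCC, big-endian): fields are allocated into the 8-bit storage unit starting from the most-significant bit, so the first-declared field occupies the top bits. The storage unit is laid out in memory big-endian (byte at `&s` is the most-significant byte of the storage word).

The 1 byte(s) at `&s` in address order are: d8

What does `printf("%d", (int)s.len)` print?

-2

[0]=0xd8 (big-endian) → word 0xd8
ver:2 @ bit 6 → (0xd8>>6)&0x3 = 0x3
lvl:1 @ bit 5 → (0xd8>>5)&0x1 = 0x0
chan:1 @ bit 4 → (0xd8>>4)&0x1 = 0x1
len:2 @ bit 2 → (0xd8>>2)&0x3 = 0x2  ←
seq:2 @ bit 0 → (0xd8>>0)&0x3 = 0x0
len signed 2b, MSB=1: 2 - 4 = -2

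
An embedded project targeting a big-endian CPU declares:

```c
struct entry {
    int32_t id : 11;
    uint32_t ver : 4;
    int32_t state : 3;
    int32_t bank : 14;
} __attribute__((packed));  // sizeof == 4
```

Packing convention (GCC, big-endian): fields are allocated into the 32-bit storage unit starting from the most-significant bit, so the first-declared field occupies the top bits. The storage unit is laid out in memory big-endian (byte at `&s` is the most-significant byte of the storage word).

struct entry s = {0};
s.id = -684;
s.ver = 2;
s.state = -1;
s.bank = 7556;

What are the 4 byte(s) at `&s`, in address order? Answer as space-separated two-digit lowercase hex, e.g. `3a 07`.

[21+:11] id=-684 & 0x7ff = 0x554; word=0xaa800000
[17+:4] ver=2 & 0xf = 0x2; word=0xaa840000
[14+:3] state=-1 & 0x7 = 0x7; word=0xaa85c000
[0+:14] bank=7556 & 0x3fff = 0x1d84; word=0xaa85dd84
word = 0xaa85dd84 → big-endian bytes:
  [0]=0xaa  [1]=0x85  [2]=0xdd  [3]=0x84

aa 85 dd 84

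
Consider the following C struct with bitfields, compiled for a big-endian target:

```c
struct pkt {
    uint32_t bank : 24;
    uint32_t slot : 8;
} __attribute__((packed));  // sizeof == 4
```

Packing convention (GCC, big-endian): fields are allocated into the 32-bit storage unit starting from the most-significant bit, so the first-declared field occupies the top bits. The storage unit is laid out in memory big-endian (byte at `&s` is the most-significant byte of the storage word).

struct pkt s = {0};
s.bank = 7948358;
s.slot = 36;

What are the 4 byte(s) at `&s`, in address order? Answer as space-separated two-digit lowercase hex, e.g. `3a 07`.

bank (24b) val=7948358 bits=0x794846 at bit 8: 0x79484600
slot (8b) val=36 bits=0x24 at bit 0: 0x79484624
word = 0x79484624 → big-endian bytes:
  [0]=0x79  [1]=0x48  [2]=0x46  [3]=0x24

79 48 46 24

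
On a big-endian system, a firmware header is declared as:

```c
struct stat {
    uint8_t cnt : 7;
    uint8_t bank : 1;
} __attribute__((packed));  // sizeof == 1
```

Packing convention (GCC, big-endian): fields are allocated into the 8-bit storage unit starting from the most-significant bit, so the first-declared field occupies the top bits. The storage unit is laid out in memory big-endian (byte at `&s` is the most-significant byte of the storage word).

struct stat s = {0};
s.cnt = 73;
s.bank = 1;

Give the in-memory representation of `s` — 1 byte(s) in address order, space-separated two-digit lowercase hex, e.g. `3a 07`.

93

[1+:7] cnt=73 & 0x7f = 0x49; word=0x92
[0+:1] bank=1 & 0x1 = 0x1; word=0x93
word = 0x93 → big-endian bytes:
  [0]=0x93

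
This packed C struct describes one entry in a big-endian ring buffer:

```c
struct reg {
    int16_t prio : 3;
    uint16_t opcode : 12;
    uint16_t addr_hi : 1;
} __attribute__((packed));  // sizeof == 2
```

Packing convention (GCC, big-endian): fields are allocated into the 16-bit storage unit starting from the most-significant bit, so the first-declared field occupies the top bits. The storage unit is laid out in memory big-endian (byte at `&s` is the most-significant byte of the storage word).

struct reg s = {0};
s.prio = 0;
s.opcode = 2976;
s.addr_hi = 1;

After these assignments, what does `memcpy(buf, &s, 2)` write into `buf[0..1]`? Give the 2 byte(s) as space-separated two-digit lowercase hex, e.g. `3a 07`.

17 41

[13+:3] prio=0 & 0x7 = 0x0; word=0x0000
[1+:12] opcode=2976 & 0xfff = 0xba0; word=0x1740
[0+:1] addr_hi=1 & 0x1 = 0x1; word=0x1741
word = 0x1741 → big-endian bytes:
  [0]=0x17  [1]=0x41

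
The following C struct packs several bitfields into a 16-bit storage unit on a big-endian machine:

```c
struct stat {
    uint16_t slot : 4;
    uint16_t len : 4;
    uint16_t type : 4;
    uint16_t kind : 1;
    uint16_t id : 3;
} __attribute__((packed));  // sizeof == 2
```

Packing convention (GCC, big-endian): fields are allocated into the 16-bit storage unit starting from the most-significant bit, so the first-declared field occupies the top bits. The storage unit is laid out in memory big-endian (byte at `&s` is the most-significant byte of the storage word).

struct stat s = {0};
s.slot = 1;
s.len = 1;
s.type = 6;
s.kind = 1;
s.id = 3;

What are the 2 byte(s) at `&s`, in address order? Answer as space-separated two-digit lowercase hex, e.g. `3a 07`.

[12+:4] slot=1 & 0xf = 0x1; word=0x1000
[8+:4] len=1 & 0xf = 0x1; word=0x1100
[4+:4] type=6 & 0xf = 0x6; word=0x1160
[3+:1] kind=1 & 0x1 = 0x1; word=0x1168
[0+:3] id=3 & 0x7 = 0x3; word=0x116b
word = 0x116b → big-endian bytes:
  [0]=0x11  [1]=0x6b

11 6b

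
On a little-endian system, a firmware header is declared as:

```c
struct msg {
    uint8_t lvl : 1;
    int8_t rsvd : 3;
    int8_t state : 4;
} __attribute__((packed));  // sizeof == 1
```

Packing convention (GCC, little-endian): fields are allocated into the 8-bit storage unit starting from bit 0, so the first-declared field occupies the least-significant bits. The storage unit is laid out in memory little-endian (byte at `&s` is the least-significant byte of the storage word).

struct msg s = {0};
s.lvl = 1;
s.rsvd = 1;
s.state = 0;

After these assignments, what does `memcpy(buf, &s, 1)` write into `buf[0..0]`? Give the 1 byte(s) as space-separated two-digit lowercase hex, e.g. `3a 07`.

03

[0+:1] lvl=1 & 0x1 = 0x1; word=0x01
[1+:3] rsvd=1 & 0x7 = 0x1; word=0x03
[4+:4] state=0 & 0xf = 0x0; word=0x03
word = 0x03 → little-endian bytes:
  [0]=0x03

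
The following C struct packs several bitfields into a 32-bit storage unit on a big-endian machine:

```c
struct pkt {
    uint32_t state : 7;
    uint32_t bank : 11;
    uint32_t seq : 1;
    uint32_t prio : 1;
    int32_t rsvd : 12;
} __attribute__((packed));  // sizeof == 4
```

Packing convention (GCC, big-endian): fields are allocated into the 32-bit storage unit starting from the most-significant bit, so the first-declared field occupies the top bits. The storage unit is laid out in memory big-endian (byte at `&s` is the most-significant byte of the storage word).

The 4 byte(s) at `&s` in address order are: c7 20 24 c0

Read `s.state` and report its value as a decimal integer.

[0]=0xc7 [1]=0x20 [2]=0x24 [3]=0xc0 (big-endian) → word 0xc72024c0
state [25+:7] = (word>>25) & 0x7f = 99  ←
bank [14+:11] = (word>>14) & 0x7ff = 1152
seq [13+:1] = (word>>13) & 0x1 = 1
prio [12+:1] = (word>>12) & 0x1 = 0
rsvd [0+:12] = (word>>0) & 0xfff = 1216

99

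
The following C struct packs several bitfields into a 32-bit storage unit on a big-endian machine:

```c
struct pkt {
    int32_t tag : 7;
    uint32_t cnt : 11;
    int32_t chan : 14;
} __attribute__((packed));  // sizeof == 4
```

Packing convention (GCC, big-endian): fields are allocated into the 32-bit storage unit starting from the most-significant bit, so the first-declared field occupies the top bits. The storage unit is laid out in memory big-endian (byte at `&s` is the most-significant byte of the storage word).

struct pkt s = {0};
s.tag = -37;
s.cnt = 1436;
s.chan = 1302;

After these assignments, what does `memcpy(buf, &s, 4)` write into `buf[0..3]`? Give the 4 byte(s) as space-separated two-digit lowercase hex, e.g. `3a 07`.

b7 67 05 16

tag (7b) val=-37 bits=0x5b at bit 25: 0xb6000000
cnt (11b) val=1436 bits=0x59c at bit 14: 0xb7670000
chan (14b) val=1302 bits=0x516 at bit 0: 0xb7670516
word = 0xb7670516 → big-endian bytes:
  [0]=0xb7  [1]=0x67  [2]=0x05  [3]=0x16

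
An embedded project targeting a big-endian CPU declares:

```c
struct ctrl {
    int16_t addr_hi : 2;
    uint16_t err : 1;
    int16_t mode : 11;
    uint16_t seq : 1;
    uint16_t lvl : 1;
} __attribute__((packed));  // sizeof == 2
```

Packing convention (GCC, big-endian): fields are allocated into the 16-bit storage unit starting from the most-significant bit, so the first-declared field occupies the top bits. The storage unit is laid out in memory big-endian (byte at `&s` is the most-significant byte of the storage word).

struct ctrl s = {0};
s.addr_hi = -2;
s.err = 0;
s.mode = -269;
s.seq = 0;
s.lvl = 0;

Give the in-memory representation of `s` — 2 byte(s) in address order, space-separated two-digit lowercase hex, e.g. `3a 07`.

addr_hi:2 = -2 → 0x2 << 14 → word 0x8000
err:1 = 0 → 0x0 << 13 → word 0x8000
mode:11 = -269 → 0x6f3 << 2 → word 0x9bcc
seq:1 = 0 → 0x0 << 1 → word 0x9bcc
lvl:1 = 0 → 0x0 << 0 → word 0x9bcc
word = 0x9bcc → big-endian bytes:
  [0]=0x9b  [1]=0xcc

9b cc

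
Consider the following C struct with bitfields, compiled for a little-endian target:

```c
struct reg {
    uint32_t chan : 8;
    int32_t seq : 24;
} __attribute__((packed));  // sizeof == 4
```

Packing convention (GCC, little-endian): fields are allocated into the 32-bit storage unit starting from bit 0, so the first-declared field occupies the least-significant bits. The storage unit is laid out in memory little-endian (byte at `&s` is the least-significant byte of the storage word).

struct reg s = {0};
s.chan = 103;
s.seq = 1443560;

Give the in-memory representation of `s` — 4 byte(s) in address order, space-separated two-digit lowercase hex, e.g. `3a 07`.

[0+:8] chan=103 & 0xff = 0x67; word=0x00000067
[8+:24] seq=1443560 & 0xffffff = 0x1606e8; word=0x1606e867
word = 0x1606e867 → little-endian bytes:
  [0]=0x67  [1]=0xe8  [2]=0x06  [3]=0x16

67 e8 06 16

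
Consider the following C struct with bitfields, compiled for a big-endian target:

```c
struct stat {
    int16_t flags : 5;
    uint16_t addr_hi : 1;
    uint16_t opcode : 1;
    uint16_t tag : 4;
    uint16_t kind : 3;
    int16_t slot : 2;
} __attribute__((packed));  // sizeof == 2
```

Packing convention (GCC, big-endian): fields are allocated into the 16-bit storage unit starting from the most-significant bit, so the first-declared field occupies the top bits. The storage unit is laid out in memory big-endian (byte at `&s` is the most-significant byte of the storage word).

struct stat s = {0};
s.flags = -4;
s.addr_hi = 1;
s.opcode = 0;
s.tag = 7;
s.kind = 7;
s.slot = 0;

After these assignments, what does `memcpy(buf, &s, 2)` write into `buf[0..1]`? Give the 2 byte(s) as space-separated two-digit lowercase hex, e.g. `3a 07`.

[11+:5] flags=-4 & 0x1f = 0x1c; word=0xe000
[10+:1] addr_hi=1 & 0x1 = 0x1; word=0xe400
[9+:1] opcode=0 & 0x1 = 0x0; word=0xe400
[5+:4] tag=7 & 0xf = 0x7; word=0xe4e0
[2+:3] kind=7 & 0x7 = 0x7; word=0xe4fc
[0+:2] slot=0 & 0x3 = 0x0; word=0xe4fc
word = 0xe4fc → big-endian bytes:
  [0]=0xe4  [1]=0xfc

e4 fc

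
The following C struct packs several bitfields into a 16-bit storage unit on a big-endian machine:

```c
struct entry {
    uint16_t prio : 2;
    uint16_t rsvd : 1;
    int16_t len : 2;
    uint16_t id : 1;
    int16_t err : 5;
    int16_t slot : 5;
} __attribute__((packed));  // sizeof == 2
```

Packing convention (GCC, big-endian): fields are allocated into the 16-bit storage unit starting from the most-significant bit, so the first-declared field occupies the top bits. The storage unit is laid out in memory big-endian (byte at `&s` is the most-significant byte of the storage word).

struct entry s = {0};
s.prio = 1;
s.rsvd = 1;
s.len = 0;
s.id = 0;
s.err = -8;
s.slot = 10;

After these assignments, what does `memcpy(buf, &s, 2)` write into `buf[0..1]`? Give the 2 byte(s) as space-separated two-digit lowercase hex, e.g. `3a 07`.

63 0a

prio:2 = 1 → 0x1 << 14 → word 0x4000
rsvd:1 = 1 → 0x1 << 13 → word 0x6000
len:2 = 0 → 0x0 << 11 → word 0x6000
id:1 = 0 → 0x0 << 10 → word 0x6000
err:5 = -8 → 0x18 << 5 → word 0x6300
slot:5 = 10 → 0xa << 0 → word 0x630a
word = 0x630a → big-endian bytes:
  [0]=0x63  [1]=0x0a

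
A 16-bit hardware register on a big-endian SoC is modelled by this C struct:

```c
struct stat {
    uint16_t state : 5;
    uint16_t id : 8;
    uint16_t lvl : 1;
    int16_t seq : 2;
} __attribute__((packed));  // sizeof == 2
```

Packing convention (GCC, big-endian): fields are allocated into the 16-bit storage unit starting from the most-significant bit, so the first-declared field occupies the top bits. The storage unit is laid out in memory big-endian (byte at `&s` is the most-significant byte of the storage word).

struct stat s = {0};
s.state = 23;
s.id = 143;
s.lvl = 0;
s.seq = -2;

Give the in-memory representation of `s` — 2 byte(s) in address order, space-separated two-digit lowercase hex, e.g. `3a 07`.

bc 7a

state:5 = 23 → 0x17 << 11 → word 0xb800
id:8 = 143 → 0x8f << 3 → word 0xbc78
lvl:1 = 0 → 0x0 << 2 → word 0xbc78
seq:2 = -2 → 0x2 << 0 → word 0xbc7a
word = 0xbc7a → big-endian bytes:
  [0]=0xbc  [1]=0x7a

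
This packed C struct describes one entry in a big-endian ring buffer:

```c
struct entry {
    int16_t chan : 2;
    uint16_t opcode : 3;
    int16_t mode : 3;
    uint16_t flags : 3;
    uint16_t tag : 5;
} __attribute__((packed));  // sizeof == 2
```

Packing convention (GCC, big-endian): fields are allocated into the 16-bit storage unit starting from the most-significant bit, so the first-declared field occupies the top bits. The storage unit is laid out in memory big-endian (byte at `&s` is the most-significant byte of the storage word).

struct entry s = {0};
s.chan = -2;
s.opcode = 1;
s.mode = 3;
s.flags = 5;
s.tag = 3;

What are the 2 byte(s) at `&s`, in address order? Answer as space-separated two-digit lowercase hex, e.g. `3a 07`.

chan:2 = -2 → 0x2 << 14 → word 0x8000
opcode:3 = 1 → 0x1 << 11 → word 0x8800
mode:3 = 3 → 0x3 << 8 → word 0x8b00
flags:3 = 5 → 0x5 << 5 → word 0x8ba0
tag:5 = 3 → 0x3 << 0 → word 0x8ba3
word = 0x8ba3 → big-endian bytes:
  [0]=0x8b  [1]=0xa3

8b a3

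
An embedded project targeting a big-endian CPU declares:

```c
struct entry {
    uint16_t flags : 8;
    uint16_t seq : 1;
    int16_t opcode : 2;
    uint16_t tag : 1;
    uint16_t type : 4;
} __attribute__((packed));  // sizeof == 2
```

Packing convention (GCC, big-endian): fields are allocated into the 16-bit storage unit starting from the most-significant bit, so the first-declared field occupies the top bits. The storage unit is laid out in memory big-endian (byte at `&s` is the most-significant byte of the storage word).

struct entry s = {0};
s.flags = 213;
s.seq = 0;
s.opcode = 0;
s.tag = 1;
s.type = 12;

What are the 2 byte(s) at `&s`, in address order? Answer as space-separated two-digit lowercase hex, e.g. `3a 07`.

d5 1c

flags:8 = 213 → 0xd5 << 8 → word 0xd500
seq:1 = 0 → 0x0 << 7 → word 0xd500
opcode:2 = 0 → 0x0 << 5 → word 0xd500
tag:1 = 1 → 0x1 << 4 → word 0xd510
type:4 = 12 → 0xc << 0 → word 0xd51c
word = 0xd51c → big-endian bytes:
  [0]=0xd5  [1]=0x1c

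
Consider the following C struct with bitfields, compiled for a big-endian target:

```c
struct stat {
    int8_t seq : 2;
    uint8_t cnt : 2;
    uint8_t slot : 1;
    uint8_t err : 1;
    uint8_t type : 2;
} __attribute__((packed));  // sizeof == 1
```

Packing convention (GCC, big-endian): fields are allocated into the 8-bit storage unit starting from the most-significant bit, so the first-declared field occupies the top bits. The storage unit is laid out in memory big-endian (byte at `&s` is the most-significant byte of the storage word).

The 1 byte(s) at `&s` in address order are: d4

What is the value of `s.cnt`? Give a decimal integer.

[0]=0xd4 (big-endian) → word 0xd4
seq [6+:2] = (word>>6) & 0x3 = 3
cnt [4+:2] = (word>>4) & 0x3 = 1  ←
slot [3+:1] = (word>>3) & 0x1 = 0
err [2+:1] = (word>>2) & 0x1 = 1
type [0+:2] = (word>>0) & 0x3 = 0

1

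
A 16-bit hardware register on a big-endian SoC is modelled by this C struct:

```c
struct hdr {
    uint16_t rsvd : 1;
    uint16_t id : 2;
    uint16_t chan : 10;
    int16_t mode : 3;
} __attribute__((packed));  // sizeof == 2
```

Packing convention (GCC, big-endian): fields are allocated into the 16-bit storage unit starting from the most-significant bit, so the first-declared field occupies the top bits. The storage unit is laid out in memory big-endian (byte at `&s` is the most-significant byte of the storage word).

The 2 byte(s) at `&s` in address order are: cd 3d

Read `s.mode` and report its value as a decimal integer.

[0]=0xcd [1]=0x3d (big-endian) → word 0xcd3d
rsvd [15+:1] = (word>>15) & 0x1 = 1
id [13+:2] = (word>>13) & 0x3 = 2
chan [3+:10] = (word>>3) & 0x3ff = 423
mode [0+:3] = (word>>0) & 0x7 = 5  ←
mode signed 3b, MSB=1: 5 - 8 = -3

-3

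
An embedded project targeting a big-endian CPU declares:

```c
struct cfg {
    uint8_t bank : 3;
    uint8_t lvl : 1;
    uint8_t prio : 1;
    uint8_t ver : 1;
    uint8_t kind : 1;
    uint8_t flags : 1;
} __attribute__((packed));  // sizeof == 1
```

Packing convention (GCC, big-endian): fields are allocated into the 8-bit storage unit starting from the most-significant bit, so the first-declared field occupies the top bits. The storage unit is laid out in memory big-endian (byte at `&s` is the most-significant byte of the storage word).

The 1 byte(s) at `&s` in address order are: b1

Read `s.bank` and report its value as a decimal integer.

[0]=0xb1 (big-endian) → word 0xb1
bank [5+:3] = (word>>5) & 0x7 = 5  ←
lvl [4+:1] = (word>>4) & 0x1 = 1
prio [3+:1] = (word>>3) & 0x1 = 0
ver [2+:1] = (word>>2) & 0x1 = 0
kind [1+:1] = (word>>1) & 0x1 = 0
flags [0+:1] = (word>>0) & 0x1 = 1

5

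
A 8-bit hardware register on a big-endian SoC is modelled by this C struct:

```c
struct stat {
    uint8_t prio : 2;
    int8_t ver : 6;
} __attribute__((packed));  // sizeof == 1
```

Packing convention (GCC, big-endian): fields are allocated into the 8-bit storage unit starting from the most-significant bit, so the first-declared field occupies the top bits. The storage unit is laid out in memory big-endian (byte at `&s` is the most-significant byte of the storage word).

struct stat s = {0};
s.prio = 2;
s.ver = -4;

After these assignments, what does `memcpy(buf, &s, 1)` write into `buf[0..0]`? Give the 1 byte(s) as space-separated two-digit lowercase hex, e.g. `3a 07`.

bc

[6+:2] prio=2 & 0x3 = 0x2; word=0x80
[0+:6] ver=-4 & 0x3f = 0x3c; word=0xbc
word = 0xbc → big-endian bytes:
  [0]=0xbc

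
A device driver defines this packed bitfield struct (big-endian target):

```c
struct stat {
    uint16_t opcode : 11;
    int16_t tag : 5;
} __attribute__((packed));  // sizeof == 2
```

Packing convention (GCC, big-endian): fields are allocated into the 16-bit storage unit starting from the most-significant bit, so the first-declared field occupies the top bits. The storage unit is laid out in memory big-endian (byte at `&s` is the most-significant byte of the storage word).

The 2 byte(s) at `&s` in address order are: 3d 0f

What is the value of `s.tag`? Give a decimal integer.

[0]=0x3d [1]=0x0f (big-endian) → word 0x3d0f
opcode:11 @ bit 5 → (0x3d0f>>5)&0x7ff = 0x1e8
tag:5 @ bit 0 → (0x3d0f>>0)&0x1f = 0xf  ←
tag signed 5b, MSB=0: value = 15

15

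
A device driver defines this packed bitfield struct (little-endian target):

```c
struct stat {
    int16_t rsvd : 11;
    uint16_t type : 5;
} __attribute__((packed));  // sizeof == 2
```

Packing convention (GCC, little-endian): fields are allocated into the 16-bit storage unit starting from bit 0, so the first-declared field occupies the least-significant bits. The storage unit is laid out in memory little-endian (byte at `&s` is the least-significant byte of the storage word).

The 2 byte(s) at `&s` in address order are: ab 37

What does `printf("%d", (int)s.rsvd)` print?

[0]=0xab [1]=0x37 (little-endian) → word 0x37ab
rsvd [0+:11] = (word>>0) & 0x7ff = 1963  ←
type [11+:5] = (word>>11) & 0x1f = 6
rsvd signed 11b, MSB=1: 1963 - 2048 = -85

-85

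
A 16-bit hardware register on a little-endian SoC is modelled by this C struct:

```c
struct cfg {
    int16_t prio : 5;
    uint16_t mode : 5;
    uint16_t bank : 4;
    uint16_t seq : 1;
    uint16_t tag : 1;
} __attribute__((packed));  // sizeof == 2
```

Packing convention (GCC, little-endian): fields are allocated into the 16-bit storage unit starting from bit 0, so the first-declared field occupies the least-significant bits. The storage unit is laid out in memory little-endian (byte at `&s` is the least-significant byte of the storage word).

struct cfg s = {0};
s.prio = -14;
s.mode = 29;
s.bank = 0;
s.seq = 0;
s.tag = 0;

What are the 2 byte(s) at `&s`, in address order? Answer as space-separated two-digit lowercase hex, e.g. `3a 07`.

prio (5b) val=-14 bits=0x12 at bit 0: 0x0012
mode (5b) val=29 bits=0x1d at bit 5: 0x03b2
bank (4b) val=0 bits=0x0 at bit 10: 0x03b2
seq (1b) val=0 bits=0x0 at bit 14: 0x03b2
tag (1b) val=0 bits=0x0 at bit 15: 0x03b2
word = 0x03b2 → little-endian bytes:
  [0]=0xb2  [1]=0x03

b2 03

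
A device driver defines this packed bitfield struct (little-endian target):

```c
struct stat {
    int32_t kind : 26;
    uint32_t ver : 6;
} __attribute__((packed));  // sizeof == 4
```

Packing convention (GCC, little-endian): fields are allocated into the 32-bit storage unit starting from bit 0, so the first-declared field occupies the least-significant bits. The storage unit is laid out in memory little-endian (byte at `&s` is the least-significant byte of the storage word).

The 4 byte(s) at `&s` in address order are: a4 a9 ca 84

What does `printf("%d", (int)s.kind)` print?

13281700

[0]=0xa4 [1]=0xa9 [2]=0xca [3]=0x84 (little-endian) → word 0x84caa9a4
kind:26 @ bit 0 → (0x84caa9a4>>0)&0x3ffffff = 0xcaa9a4  ←
ver:6 @ bit 26 → (0x84caa9a4>>26)&0x3f = 0x21
kind signed 26b, MSB=0: value = 13281700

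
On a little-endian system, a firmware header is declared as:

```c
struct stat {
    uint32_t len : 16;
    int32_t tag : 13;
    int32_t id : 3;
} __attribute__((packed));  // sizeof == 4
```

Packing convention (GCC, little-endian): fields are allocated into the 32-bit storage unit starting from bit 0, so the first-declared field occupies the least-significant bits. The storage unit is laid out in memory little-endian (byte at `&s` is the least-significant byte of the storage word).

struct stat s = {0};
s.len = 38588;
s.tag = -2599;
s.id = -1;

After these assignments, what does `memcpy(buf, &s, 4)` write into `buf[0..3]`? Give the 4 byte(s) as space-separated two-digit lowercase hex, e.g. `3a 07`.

bc 96 d9 f5

[0+:16] len=38588 & 0xffff = 0x96bc; word=0x000096bc
[16+:13] tag=-2599 & 0x1fff = 0x15d9; word=0x15d996bc
[29+:3] id=-1 & 0x7 = 0x7; word=0xf5d996bc
word = 0xf5d996bc → little-endian bytes:
  [0]=0xbc  [1]=0x96  [2]=0xd9  [3]=0xf5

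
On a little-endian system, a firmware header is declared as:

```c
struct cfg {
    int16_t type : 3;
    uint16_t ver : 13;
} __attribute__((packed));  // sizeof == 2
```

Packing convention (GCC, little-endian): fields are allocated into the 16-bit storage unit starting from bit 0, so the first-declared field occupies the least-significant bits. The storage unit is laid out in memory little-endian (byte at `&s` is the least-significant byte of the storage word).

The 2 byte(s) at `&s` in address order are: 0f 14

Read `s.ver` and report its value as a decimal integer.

[0]=0x0f [1]=0x14 (little-endian) → word 0x140f
type:3 @ bit 0 → (0x140f>>0)&0x7 = 0x7
ver:13 @ bit 3 → (0x140f>>3)&0x1fff = 0x281  ←

641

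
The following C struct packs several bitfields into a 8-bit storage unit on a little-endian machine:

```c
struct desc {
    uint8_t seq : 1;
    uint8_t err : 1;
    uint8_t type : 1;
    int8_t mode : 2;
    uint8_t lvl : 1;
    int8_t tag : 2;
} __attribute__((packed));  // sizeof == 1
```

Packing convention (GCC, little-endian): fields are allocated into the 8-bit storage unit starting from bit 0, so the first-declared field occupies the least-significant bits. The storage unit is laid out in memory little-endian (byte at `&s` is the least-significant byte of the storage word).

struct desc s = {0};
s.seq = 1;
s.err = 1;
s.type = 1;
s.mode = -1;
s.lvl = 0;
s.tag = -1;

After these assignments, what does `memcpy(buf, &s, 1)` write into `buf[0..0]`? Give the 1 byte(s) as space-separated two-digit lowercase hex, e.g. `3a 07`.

df

seq:1 = 1 → 0x1 << 0 → word 0x01
err:1 = 1 → 0x1 << 1 → word 0x03
type:1 = 1 → 0x1 << 2 → word 0x07
mode:2 = -1 → 0x3 << 3 → word 0x1f
lvl:1 = 0 → 0x0 << 5 → word 0x1f
tag:2 = -1 → 0x3 << 6 → word 0xdf
word = 0xdf → little-endian bytes:
  [0]=0xdf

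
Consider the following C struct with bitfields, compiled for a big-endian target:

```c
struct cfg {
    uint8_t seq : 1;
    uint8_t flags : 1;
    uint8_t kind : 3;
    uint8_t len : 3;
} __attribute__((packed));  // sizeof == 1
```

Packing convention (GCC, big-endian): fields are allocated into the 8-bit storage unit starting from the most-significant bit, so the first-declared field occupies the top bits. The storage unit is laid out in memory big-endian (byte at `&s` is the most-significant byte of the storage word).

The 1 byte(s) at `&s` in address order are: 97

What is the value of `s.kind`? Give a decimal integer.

2

[0]=0x97 (big-endian) → word 0x97
seq:1 @ bit 7 → (0x97>>7)&0x1 = 0x1
flags:1 @ bit 6 → (0x97>>6)&0x1 = 0x0
kind:3 @ bit 3 → (0x97>>3)&0x7 = 0x2  ←
len:3 @ bit 0 → (0x97>>0)&0x7 = 0x7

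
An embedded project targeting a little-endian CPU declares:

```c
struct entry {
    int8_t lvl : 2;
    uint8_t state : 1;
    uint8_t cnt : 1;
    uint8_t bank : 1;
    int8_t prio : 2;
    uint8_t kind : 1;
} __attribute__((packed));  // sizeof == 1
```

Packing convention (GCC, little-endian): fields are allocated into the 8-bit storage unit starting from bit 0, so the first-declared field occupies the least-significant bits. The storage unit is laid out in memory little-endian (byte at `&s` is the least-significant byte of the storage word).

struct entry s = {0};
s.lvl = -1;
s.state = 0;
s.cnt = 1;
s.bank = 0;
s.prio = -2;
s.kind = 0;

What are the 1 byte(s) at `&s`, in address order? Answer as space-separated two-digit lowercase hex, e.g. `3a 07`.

[0+:2] lvl=-1 & 0x3 = 0x3; word=0x03
[2+:1] state=0 & 0x1 = 0x0; word=0x03
[3+:1] cnt=1 & 0x1 = 0x1; word=0x0b
[4+:1] bank=0 & 0x1 = 0x0; word=0x0b
[5+:2] prio=-2 & 0x3 = 0x2; word=0x4b
[7+:1] kind=0 & 0x1 = 0x0; word=0x4b
word = 0x4b → little-endian bytes:
  [0]=0x4b

4b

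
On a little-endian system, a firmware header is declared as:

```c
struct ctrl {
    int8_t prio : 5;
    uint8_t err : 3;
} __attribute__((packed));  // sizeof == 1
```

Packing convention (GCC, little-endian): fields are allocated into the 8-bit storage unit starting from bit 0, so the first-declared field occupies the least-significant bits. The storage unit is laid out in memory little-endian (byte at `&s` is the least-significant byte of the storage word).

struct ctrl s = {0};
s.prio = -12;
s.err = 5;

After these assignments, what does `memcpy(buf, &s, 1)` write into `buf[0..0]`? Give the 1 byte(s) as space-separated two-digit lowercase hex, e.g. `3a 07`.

b4

[0+:5] prio=-12 & 0x1f = 0x14; word=0x14
[5+:3] err=5 & 0x7 = 0x5; word=0xb4
word = 0xb4 → little-endian bytes:
  [0]=0xb4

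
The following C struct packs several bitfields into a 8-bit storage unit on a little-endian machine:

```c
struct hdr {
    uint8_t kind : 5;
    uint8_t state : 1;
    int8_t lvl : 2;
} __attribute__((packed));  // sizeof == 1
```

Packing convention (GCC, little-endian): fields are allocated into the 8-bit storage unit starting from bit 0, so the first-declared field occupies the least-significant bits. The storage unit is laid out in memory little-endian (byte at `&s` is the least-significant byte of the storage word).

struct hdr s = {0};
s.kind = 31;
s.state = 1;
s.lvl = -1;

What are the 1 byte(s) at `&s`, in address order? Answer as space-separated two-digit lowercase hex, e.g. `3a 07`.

kind (5b) val=31 bits=0x1f at bit 0: 0x1f
state (1b) val=1 bits=0x1 at bit 5: 0x3f
lvl (2b) val=-1 bits=0x3 at bit 6: 0xff
word = 0xff → little-endian bytes:
  [0]=0xff

ff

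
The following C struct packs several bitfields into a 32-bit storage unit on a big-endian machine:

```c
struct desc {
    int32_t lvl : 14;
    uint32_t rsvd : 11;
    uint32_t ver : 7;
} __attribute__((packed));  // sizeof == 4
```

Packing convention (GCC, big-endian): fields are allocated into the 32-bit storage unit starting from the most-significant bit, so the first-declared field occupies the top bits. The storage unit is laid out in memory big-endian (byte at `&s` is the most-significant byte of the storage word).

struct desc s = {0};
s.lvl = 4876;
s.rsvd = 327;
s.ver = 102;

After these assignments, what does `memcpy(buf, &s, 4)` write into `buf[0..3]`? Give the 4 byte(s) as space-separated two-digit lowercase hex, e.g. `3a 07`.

4c 30 a3 e6

[18+:14] lvl=4876 & 0x3fff = 0x130c; word=0x4c300000
[7+:11] rsvd=327 & 0x7ff = 0x147; word=0x4c30a380
[0+:7] ver=102 & 0x7f = 0x66; word=0x4c30a3e6
word = 0x4c30a3e6 → big-endian bytes:
  [0]=0x4c  [1]=0x30  [2]=0xa3  [3]=0xe6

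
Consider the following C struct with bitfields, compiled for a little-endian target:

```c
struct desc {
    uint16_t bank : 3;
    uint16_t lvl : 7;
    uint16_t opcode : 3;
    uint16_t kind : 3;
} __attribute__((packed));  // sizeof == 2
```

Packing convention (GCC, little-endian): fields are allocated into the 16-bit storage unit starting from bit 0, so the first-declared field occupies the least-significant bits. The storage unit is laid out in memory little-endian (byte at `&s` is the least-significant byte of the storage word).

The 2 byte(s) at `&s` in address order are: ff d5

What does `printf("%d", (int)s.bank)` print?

7

[0]=0xff [1]=0xd5 (little-endian) → word 0xd5ff
bank:3 @ bit 0 → (0xd5ff>>0)&0x7 = 0x7  ←
lvl:7 @ bit 3 → (0xd5ff>>3)&0x7f = 0x3f
opcode:3 @ bit 10 → (0xd5ff>>10)&0x7 = 0x5
kind:3 @ bit 13 → (0xd5ff>>13)&0x7 = 0x6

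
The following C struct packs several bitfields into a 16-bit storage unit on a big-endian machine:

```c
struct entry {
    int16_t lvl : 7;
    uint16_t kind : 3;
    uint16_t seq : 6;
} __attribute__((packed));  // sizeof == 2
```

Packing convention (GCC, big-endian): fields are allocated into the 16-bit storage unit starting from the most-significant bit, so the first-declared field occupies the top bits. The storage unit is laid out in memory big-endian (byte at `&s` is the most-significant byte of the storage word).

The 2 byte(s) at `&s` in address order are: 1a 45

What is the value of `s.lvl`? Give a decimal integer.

13

[0]=0x1a [1]=0x45 (big-endian) → word 0x1a45
lvl [9+:7] = (word>>9) & 0x7f = 13  ←
kind [6+:3] = (word>>6) & 0x7 = 1
seq [0+:6] = (word>>0) & 0x3f = 5
lvl signed 7b, MSB=0: value = 13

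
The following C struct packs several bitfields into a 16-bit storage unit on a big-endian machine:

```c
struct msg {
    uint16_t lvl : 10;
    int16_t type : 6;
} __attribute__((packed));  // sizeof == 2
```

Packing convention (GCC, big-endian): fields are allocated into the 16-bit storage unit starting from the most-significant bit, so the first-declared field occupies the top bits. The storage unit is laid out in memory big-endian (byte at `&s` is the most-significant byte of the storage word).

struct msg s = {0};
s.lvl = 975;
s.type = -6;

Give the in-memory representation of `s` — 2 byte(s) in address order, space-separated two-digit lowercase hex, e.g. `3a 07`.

lvl:10 = 975 → 0x3cf << 6 → word 0xf3c0
type:6 = -6 → 0x3a << 0 → word 0xf3fa
word = 0xf3fa → big-endian bytes:
  [0]=0xf3  [1]=0xfa

f3 fa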